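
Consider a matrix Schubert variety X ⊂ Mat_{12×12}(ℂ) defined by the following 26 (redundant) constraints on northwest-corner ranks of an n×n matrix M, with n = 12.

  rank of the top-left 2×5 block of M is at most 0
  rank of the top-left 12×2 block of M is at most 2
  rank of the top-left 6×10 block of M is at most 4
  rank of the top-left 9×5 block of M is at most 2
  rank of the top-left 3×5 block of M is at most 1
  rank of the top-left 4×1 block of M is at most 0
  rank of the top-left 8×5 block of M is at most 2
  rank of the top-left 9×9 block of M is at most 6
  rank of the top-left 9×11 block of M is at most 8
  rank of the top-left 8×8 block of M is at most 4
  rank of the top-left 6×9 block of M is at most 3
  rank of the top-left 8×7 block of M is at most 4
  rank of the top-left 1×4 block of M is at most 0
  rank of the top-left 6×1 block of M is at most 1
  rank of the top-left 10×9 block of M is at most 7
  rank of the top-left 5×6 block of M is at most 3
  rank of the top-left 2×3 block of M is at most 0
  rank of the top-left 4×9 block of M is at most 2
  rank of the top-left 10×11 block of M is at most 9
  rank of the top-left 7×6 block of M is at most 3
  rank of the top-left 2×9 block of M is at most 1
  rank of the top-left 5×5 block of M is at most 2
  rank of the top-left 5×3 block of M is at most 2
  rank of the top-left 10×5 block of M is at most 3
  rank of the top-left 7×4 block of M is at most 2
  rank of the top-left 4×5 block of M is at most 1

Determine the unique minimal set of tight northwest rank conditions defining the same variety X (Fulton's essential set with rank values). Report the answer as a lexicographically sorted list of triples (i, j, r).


Computing R[i][j] = min implied NW-rank bound (n=12, 26 conditions):

  0 0 0 0 0 1 1 1 1 1 1 1
  0 0 0 0 0 1 1 1 1 2 2 2
  0 1 1 1 1 2 2 2 2 3 3 3
  0 1 1 1 1 2 2 2 2 3 4 4
  1 2 2 2 2 3 3 3 3 4 5 5
  1 2 2 2 2 3 3 3 3 4 5 6
  1 2 2 2 2 3 4 4 4 5 6 7
  1 2 2 2 2 3 4 4 5 6 7 8
  1 2 2 2 2 3 4 5 6 7 8 9
  1 2 3 3 3 4 5 6 7 8 9 10
  1 2 3 4 4 5 6 7 8 9 10 11
  1 2 3 4 5 6 7 8 9 10 11 12

so w = (6, 10, 2, 11, 1, 12, 7, 9, 8, 3, 4, 5).

Rothe diagram D(w) (37 cells), 8 SE-corners (essential conditions):

[(2, 5, 0), (2, 9, 1), (4, 1, 0), (4, 5, 1), (4, 9, 2), (6, 9, 3), (8, 8, 4), (9, 5, 2)]


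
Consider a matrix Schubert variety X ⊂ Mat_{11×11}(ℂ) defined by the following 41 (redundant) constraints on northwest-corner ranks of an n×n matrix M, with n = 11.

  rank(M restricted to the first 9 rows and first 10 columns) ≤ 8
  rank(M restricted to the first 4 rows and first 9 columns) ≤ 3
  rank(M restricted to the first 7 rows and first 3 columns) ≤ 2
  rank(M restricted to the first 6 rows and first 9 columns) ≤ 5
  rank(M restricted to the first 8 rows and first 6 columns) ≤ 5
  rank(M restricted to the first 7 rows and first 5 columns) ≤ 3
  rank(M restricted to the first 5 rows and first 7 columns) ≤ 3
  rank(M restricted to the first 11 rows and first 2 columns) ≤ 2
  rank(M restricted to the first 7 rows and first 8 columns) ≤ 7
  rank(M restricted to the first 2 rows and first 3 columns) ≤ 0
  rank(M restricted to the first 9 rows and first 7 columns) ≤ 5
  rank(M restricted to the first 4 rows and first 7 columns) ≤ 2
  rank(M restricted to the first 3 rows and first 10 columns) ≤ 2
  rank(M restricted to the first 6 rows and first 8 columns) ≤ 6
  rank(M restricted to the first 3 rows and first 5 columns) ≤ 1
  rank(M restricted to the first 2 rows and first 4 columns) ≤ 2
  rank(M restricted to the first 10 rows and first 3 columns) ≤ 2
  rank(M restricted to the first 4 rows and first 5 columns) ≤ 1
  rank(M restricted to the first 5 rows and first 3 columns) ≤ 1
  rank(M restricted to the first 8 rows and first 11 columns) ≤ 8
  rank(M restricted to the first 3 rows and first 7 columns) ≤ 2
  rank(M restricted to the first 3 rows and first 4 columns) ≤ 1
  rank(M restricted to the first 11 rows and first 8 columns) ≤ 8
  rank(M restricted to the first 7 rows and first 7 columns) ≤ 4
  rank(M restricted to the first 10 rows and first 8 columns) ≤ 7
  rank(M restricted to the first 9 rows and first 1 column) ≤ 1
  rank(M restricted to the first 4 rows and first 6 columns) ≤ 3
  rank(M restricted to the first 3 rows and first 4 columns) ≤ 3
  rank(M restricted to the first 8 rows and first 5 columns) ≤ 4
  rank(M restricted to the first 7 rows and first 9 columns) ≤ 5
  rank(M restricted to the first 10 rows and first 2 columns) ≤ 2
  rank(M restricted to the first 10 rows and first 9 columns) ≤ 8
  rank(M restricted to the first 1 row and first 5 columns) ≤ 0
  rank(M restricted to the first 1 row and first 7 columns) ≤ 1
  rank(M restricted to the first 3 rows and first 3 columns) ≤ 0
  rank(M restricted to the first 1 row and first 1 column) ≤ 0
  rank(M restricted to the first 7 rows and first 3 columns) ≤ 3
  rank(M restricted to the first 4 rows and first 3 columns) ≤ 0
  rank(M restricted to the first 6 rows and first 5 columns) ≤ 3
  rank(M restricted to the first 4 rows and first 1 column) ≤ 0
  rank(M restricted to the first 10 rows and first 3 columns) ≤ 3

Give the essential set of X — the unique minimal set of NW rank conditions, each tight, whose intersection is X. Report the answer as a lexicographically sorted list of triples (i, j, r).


Rank table r_w(11×11) implied by the 41 constraints:

  R[1]: 0  0  0  0  0  1  1  1  1  1  1
  R[2]: 0  0  0  1  1  2  2  2  2  2  2
  R[3]: 0  0  0  1  1  2  2  2  2  2  3
  R[4]: 0  0  0  1  1  2  2  3  3  3  4
  R[5]: 1  1  1  2  2  3  3  4  4  4  5
  R[6]: 1  2  2  3  3  4  4  5  5  5  6
  R[7]: 1  2  2  3  3  4  4  5  5  6  7
  R[8]: 1  2  2  3  4  5  5  6  6  7  8
  R[9]: 1  2  2  3  4  5  5  6  7  8  9
  R[10]: 1  2  2  3  4  5  6  7  8  9  10
  R[11]: 1  2  3  4  5  6  7  8  9  10  11

second differences of R give the permutation w = (6, 4, 11, 8, 1, 2, 10, 5, 9, 7, 3).

D(w) has 29 cells with 10 SE-corners; essential set:

[(1, 5, 0), (3, 10, 2), (4, 3, 0), (4, 5, 1), (4, 7, 2), (7, 5, 3), (7, 7, 4), (7, 9, 5), (9, 7, 5), (10, 3, 2)]


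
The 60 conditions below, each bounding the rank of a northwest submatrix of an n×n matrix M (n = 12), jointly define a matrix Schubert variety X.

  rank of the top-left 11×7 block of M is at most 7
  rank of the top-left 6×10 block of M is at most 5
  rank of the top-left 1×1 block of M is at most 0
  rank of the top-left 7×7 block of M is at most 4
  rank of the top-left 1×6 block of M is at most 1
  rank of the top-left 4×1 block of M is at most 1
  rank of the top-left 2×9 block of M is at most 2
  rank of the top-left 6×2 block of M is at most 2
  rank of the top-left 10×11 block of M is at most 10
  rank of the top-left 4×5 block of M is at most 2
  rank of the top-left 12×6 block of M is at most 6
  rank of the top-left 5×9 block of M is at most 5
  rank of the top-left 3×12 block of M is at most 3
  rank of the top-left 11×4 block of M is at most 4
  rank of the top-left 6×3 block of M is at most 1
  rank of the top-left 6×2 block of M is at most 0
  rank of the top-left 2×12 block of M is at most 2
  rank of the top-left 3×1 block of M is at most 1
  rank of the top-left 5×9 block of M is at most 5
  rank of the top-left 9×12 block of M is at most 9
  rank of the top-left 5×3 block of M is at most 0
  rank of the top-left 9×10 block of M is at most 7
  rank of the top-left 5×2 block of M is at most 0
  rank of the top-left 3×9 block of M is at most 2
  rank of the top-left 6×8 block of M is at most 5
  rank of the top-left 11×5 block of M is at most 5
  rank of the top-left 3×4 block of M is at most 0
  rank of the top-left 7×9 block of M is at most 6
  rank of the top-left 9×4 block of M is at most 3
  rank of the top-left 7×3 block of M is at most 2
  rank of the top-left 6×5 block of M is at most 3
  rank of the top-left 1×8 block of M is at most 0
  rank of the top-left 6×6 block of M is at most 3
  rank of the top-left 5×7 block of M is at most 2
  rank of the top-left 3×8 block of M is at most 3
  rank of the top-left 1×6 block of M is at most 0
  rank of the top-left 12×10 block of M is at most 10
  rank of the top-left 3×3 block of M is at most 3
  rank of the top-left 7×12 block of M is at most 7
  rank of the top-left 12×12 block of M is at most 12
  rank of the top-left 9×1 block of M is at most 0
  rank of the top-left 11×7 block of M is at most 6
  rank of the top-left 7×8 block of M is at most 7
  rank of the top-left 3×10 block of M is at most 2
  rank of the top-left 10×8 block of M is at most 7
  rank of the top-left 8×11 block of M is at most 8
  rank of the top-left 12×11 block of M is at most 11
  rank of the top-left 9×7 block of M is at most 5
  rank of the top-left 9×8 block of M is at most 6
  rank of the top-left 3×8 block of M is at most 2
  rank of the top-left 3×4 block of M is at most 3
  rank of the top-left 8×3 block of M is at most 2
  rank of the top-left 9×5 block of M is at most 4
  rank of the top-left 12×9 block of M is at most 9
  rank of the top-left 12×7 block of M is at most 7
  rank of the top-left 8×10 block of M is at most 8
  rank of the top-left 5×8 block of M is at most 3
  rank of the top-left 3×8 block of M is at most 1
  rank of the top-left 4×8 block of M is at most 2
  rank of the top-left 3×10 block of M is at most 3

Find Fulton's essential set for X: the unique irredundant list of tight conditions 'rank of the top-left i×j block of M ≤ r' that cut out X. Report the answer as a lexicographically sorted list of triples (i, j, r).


Rank table r_w(12×12) implied by the 60 constraints:

  0 0 0 0 0 0 0 0 1 1 1 1
  0 0 0 0 1 1 1 1 2 2 2 2
  0 0 0 0 1 1 1 1 2 2 3 3
  0 0 0 1 2 2 2 2 3 3 4 4
  0 0 0 1 2 2 2 3 4 4 5 5
  0 0 1 2 3 3 3 4 5 5 6 6
  0 1 2 3 4 4 4 5 6 6 7 7
  0 1 2 3 4 5 5 6 7 7 8 8
  0 1 2 3 4 5 5 6 7 7 8 9
  1 2 3 4 5 6 6 7 8 8 9 10
  1 2 3 4 5 6 6 7 8 9 10 11
  1 2 3 4 5 6 7 8 9 10 11 12

hence w(1..12) = (9, 5, 11, 4, 8, 3, 2, 6, 12, 1, 10, 7).

|D(w)|=36, |Ess(w)|=11:

[(1, 8, 0), (3, 4, 0), (3, 8, 1), (3, 10, 2), (5, 3, 0), (5, 7, 2), (6, 2, 0), (9, 1, 0), (9, 7, 5), (9, 10, 7), (11, 7, 6)]


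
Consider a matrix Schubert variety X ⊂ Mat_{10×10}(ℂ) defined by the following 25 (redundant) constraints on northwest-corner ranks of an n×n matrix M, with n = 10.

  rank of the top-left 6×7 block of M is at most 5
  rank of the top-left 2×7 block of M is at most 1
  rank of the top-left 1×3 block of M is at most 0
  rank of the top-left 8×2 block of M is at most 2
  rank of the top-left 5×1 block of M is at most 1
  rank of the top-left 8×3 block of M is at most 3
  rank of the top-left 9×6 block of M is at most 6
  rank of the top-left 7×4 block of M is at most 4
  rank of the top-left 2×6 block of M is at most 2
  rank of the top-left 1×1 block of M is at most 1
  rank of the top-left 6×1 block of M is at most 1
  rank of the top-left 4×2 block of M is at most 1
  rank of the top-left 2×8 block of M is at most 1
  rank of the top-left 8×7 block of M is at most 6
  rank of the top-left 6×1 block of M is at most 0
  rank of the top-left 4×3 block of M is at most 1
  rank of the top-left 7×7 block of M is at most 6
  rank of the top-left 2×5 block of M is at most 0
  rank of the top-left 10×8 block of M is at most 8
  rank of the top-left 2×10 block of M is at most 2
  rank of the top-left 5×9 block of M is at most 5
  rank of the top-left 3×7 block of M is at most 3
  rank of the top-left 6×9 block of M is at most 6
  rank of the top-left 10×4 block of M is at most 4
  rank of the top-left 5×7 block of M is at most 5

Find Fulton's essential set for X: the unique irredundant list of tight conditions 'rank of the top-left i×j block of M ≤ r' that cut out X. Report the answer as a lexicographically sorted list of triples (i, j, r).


Propagating the 25 rank bounds to every northwest block:

  R[1]: 0, 0, 0, 0, 0, 1, 1, 1, 1, 1
  R[2]: 0, 0, 0, 0, 0, 1, 1, 1, 2, 2
  R[3]: 0, 1, 1, 1, 1, 2, 2, 2, 3, 3
  R[4]: 0, 1, 1, 2, 2, 3, 3, 3, 4, 4
  R[5]: 0, 1, 2, 3, 3, 4, 4, 4, 5, 5
  R[6]: 0, 1, 2, 3, 4, 5, 5, 5, 6, 6
  R[7]: 1, 2, 3, 4, 5, 6, 6, 6, 7, 7
  R[8]: 1, 2, 3, 4, 5, 6, 6, 7, 8, 8
  R[9]: 1, 2, 3, 4, 5, 6, 7, 8, 9, 9
  R[10]: 1, 2, 3, 4, 5, 6, 7, 8, 9, 10

second differences of R give the permutation w = (6, 9, 2, 4, 3, 5, 1, 8, 7, 10).

5 SE-corners of the 18-cell Rothe diagram give Ess(w):

[(2, 5, 0), (2, 8, 1), (4, 3, 1), (6, 1, 0), (8, 7, 6)]


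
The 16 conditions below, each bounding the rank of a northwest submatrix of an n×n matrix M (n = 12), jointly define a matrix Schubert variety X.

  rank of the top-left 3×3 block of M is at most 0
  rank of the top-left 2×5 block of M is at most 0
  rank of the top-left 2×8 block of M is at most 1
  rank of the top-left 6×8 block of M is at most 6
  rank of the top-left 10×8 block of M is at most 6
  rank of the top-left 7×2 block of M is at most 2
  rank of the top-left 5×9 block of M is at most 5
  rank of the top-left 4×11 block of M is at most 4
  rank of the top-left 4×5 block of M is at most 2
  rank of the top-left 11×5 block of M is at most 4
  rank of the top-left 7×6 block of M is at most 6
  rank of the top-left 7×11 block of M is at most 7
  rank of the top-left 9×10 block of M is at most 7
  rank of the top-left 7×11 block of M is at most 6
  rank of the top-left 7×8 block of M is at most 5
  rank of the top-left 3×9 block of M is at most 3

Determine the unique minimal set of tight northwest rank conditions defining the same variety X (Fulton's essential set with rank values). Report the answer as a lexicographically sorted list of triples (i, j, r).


Recovering R(i,j) via the rank-extension bound from the 16 conditions:

  0  0  0  0  0  1  1  1  1  1  1  1
  0  0  0  0  0  1  1  1  2  2  2  2
  0  0  0  1  1  2  2  2  3  3  3  3
  1  1  1  2  2  3  3  3  4  4  4  4
  1  2  2  3  3  4  4  4  5  5  5  5
  1  2  3  4  4  5  5  5  6  6  6  6
  1  2  3  4  4  5  5  5  6  6  6  7
  1  2  3  4  4  5  6  6  7  7  7  8
  1  2  3  4  4  5  6  6  7  7  8  9
  1  2  3  4  4  5  6  6  7  8  9  10
  1  2  3  4  4  5  6  7  8  9  10  11
  1  2  3  4  5  6  7  8  9  10  11  12

reading off 1-entries of Δ²R: w = (6, 9, 4, 1, 2, 3, 12, 7, 11, 10, 8, 5).

Rothe diagram D(w) (27 cells), 8 SE-corners (essential conditions):

[(2, 5, 0), (2, 8, 1), (3, 3, 0), (7, 8, 5), (7, 11, 6), (9, 10, 7), (10, 8, 6), (11, 5, 4)]


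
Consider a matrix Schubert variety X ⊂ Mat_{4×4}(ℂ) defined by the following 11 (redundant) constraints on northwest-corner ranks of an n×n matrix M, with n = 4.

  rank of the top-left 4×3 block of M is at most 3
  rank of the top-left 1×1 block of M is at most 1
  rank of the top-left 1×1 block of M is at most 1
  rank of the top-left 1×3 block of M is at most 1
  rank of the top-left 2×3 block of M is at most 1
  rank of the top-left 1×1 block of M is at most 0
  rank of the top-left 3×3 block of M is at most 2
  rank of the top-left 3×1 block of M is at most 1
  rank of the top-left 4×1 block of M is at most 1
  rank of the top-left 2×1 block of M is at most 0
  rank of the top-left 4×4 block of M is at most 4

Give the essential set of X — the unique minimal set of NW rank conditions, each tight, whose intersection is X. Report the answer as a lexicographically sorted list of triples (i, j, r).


Rank table r_w(4×4) implied by the 11 constraints:

  R[1]: 0, 1, 1, 1
  R[2]: 0, 1, 1, 2
  R[3]: 1, 2, 2, 3
  R[4]: 1, 2, 3, 4

giving w = (2, 4, 1, 3) via Δ²R.

2 SE-corners of the 3-cell Rothe diagram give Ess(w):

[(2, 1, 0), (2, 3, 1)]


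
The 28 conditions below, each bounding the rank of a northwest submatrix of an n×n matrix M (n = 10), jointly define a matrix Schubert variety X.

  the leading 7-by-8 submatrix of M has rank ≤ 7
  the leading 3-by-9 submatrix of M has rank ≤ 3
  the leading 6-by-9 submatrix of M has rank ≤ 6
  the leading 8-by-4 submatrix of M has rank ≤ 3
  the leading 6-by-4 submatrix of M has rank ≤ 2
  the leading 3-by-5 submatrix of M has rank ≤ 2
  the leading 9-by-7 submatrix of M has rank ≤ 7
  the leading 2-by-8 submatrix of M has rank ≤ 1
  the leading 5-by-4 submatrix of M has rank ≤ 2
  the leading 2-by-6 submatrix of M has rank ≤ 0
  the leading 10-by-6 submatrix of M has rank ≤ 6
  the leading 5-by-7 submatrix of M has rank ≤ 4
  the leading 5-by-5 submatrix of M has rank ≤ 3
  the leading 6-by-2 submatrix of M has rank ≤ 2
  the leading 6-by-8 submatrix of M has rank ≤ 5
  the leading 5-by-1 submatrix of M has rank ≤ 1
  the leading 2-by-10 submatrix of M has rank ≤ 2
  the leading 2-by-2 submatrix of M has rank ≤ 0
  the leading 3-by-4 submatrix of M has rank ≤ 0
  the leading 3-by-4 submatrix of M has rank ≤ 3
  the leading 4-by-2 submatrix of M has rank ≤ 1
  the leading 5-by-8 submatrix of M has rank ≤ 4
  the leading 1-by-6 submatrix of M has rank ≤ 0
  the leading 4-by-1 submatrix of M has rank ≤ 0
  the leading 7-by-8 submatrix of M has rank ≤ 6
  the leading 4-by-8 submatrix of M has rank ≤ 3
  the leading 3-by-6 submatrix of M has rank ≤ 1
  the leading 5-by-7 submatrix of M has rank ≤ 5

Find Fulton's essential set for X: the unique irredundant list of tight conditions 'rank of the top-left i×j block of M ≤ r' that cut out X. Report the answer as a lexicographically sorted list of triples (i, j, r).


Propagating the 28 rank bounds to every northwest block:

  row 1: 0 | 0 | 0 | 0 | 0 | 0 | 1 | 1 | 1 | 1
  row 2: 0 | 0 | 0 | 0 | 0 | 0 | 1 | 1 | 2 | 2
  row 3: 0 | 0 | 0 | 0 | 1 | 1 | 2 | 2 | 3 | 3
  row 4: 0 | 1 | 1 | 1 | 2 | 2 | 3 | 3 | 4 | 4
  row 5: 1 | 2 | 2 | 2 | 3 | 3 | 4 | 4 | 5 | 5
  row 6: 1 | 2 | 2 | 2 | 3 | 4 | 5 | 5 | 6 | 6
  row 7: 1 | 2 | 3 | 3 | 4 | 5 | 6 | 6 | 7 | 7
  row 8: 1 | 2 | 3 | 3 | 4 | 5 | 6 | 7 | 8 | 8
  row 9: 1 | 2 | 3 | 4 | 5 | 6 | 7 | 8 | 9 | 9
  row 10: 1 | 2 | 3 | 4 | 5 | 6 | 7 | 8 | 9 | 10

the unique w with this rank table is (7, 9, 5, 2, 1, 6, 3, 8, 4, 10).

Fulton essential set (6 of the 21 Rothe cells):

[(2, 6, 0), (2, 8, 1), (3, 4, 0), (4, 1, 0), (6, 4, 2), (8, 4, 3)]


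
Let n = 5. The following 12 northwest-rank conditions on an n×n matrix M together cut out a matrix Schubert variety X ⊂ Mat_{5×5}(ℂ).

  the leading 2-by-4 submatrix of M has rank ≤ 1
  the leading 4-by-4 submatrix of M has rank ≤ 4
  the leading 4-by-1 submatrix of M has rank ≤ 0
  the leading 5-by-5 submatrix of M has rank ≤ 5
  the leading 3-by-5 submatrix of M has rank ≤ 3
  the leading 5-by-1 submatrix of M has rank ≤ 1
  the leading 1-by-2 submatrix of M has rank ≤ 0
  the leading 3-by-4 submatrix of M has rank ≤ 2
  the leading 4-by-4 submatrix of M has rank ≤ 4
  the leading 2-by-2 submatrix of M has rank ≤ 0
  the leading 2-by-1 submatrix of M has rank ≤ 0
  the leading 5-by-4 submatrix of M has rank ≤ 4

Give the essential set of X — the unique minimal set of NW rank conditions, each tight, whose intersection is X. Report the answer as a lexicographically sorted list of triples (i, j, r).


The tightest implied rank at each (i,j), from the 12 conditions:

  row 1: 0 | 0 | 1 | 1 | 1
  row 2: 0 | 0 | 1 | 1 | 2
  row 3: 0 | 1 | 2 | 2 | 3
  row 4: 0 | 1 | 2 | 3 | 4
  row 5: 1 | 2 | 3 | 4 | 5

giving w = (3, 5, 2, 4, 1) via Δ²R.

ℓ(w)=7; the 3 essential cells (i,j,r):

[(2, 2, 0), (2, 4, 1), (4, 1, 0)]


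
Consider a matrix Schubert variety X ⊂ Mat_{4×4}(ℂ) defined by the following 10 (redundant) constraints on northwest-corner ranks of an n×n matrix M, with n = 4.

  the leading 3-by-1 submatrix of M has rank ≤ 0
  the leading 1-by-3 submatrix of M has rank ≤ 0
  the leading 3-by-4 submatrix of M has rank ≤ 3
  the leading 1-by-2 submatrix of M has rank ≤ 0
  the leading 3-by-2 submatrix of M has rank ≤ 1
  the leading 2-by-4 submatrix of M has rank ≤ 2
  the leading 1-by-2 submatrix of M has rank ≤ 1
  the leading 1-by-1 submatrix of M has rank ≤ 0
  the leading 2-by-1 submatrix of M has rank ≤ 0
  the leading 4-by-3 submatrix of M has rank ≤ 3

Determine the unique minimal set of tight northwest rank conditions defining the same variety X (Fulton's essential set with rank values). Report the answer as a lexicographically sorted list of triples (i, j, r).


Rank table r_w(4×4) implied by the 10 constraints:

  row 1: 0 0 0 1
  row 2: 0 1 1 2
  row 3: 0 1 2 3
  row 4: 1 2 3 4

hence w(1..4) = (4, 2, 3, 1).

Rothe diagram D(w) (5 cells), 2 SE-corners (essential conditions):

[(1, 3, 0), (3, 1, 0)]


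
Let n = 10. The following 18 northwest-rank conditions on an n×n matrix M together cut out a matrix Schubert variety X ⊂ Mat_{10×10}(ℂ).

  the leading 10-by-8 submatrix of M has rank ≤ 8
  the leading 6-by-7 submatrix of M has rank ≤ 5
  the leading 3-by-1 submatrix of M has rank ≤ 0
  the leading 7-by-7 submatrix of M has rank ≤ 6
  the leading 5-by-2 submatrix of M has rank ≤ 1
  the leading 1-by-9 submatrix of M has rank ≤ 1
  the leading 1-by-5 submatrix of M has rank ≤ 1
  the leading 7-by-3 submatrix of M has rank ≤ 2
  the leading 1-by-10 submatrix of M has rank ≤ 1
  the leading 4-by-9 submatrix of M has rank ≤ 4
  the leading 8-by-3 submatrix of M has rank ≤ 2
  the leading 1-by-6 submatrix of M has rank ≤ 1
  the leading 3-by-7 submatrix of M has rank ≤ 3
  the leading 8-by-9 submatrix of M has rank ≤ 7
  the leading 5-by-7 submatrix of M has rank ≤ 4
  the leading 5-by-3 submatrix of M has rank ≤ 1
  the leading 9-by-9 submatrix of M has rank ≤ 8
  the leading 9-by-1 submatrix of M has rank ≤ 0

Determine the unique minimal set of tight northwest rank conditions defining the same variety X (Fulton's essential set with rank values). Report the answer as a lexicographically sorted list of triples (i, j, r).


The tightest implied rank at each (i,j), from the 18 conditions:

  row 1: 0 | 1 | 1 | 1 | 1 | 1 | 1 | 1 | 1 | 1
  row 2: 0 | 1 | 1 | 2 | 2 | 2 | 2 | 2 | 2 | 2
  row 3: 0 | 1 | 1 | 2 | 3 | 3 | 3 | 3 | 3 | 3
  row 4: 0 | 1 | 1 | 2 | 3 | 4 | 4 | 4 | 4 | 4
  row 5: 0 | 1 | 1 | 2 | 3 | 4 | 4 | 5 | 5 | 5
  row 6: 0 | 1 | 2 | 3 | 4 | 5 | 5 | 6 | 6 | 6
  row 7: 0 | 1 | 2 | 3 | 4 | 5 | 6 | 7 | 7 | 7
  row 8: 0 | 1 | 2 | 3 | 4 | 5 | 6 | 7 | 7 | 8
  row 9: 0 | 1 | 2 | 3 | 4 | 5 | 6 | 7 | 8 | 9
  row 10: 1 | 2 | 3 | 4 | 5 | 6 | 7 | 8 | 9 | 10

reading off 1-entries of Δ²R: w = (2, 4, 5, 6, 8, 3, 7, 10, 9, 1).

Rothe diagram D(w) (15 cells), 4 SE-corners (essential conditions):

[(5, 3, 1), (5, 7, 4), (8, 9, 7), (9, 1, 0)]


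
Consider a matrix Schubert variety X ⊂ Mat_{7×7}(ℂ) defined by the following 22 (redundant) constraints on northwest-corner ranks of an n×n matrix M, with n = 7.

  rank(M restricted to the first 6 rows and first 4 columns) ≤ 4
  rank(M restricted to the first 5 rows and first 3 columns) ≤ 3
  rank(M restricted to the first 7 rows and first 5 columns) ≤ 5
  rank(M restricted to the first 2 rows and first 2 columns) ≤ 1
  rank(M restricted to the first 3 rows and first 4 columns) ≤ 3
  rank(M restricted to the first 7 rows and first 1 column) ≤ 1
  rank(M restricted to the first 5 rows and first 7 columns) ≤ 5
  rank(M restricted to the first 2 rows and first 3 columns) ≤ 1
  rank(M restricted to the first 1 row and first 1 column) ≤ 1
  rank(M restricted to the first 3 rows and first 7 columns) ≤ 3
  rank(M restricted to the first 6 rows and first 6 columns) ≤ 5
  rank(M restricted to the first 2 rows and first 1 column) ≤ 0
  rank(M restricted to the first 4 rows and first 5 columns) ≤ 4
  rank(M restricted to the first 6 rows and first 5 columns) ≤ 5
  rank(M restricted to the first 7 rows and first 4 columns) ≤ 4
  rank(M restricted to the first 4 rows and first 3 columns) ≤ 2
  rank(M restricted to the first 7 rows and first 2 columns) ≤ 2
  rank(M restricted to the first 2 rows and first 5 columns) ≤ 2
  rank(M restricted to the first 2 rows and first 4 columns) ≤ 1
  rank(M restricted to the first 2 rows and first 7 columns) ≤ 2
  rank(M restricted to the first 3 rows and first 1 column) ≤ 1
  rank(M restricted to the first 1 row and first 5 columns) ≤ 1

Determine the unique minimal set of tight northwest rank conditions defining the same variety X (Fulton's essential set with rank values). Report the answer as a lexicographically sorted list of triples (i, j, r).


Reconstructing r_w from the 22 given conditions:

  i=1: 0 1 1 1 1 1 1
  i=2: 0 1 1 1 2 2 2
  i=3: 1 2 2 2 3 3 3
  i=4: 1 2 2 3 4 4 4
  i=5: 1 2 3 4 5 5 5
  i=6: 1 2 3 4 5 5 6
  i=7: 1 2 3 4 5 6 7

giving w = (2, 5, 1, 4, 3, 7, 6) via Δ²R.

4 SE-corners of the 6-cell Rothe diagram give Ess(w):

[(2, 1, 0), (2, 4, 1), (4, 3, 2), (6, 6, 5)]


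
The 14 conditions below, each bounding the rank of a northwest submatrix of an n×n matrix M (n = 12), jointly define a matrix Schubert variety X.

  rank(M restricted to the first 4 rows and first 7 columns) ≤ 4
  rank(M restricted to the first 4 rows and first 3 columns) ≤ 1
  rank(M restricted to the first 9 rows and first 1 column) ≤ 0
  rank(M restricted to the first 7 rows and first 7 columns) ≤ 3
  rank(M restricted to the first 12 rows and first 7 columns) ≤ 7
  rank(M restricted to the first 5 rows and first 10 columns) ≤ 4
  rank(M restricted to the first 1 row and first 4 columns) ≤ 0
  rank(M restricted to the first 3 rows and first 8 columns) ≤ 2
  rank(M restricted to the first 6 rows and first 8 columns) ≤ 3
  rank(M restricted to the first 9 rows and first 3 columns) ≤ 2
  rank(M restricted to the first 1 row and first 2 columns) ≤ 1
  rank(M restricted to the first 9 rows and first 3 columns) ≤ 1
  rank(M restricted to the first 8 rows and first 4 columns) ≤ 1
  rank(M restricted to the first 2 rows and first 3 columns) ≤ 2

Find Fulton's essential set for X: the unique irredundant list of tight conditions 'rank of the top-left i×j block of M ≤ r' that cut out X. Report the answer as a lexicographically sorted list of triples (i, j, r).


Reconstructing r_w from the 14 given conditions:

  R[1]: 0, 0, 0, 0, 1, 1, 1, 1, 1, 1, 1, 1
  R[2]: 0, 1, 1, 1, 2, 2, 2, 2, 2, 2, 2, 2
  R[3]: 0, 1, 1, 1, 2, 2, 2, 2, 3, 3, 3, 3
  R[4]: 0, 1, 1, 1, 2, 3, 3, 3, 4, 4, 4, 4
  R[5]: 0, 1, 1, 1, 2, 3, 3, 3, 4, 4, 5, 5
  R[6]: 0, 1, 1, 1, 2, 3, 3, 3, 4, 5, 6, 6
  R[7]: 0, 1, 1, 1, 2, 3, 3, 4, 5, 6, 7, 7
  R[8]: 0, 1, 1, 1, 2, 3, 4, 5, 6, 7, 8, 8
  R[9]: 0, 1, 1, 2, 3, 4, 5, 6, 7, 8, 9, 9
  R[10]: 1, 2, 2, 3, 4, 5, 6, 7, 8, 9, 10, 10
  R[11]: 1, 2, 3, 4, 5, 6, 7, 8, 9, 10, 11, 11
  R[12]: 1, 2, 3, 4, 5, 6, 7, 8, 9, 10, 11, 12

reading off 1-entries of Δ²R: w = (5, 2, 9, 6, 11, 10, 8, 7, 4, 1, 3, 12).

8 SE-corners of the 34-cell Rothe diagram give Ess(w):

[(1, 4, 0), (3, 8, 2), (5, 10, 4), (6, 8, 3), (7, 7, 3), (8, 4, 1), (9, 1, 0), (9, 3, 1)]


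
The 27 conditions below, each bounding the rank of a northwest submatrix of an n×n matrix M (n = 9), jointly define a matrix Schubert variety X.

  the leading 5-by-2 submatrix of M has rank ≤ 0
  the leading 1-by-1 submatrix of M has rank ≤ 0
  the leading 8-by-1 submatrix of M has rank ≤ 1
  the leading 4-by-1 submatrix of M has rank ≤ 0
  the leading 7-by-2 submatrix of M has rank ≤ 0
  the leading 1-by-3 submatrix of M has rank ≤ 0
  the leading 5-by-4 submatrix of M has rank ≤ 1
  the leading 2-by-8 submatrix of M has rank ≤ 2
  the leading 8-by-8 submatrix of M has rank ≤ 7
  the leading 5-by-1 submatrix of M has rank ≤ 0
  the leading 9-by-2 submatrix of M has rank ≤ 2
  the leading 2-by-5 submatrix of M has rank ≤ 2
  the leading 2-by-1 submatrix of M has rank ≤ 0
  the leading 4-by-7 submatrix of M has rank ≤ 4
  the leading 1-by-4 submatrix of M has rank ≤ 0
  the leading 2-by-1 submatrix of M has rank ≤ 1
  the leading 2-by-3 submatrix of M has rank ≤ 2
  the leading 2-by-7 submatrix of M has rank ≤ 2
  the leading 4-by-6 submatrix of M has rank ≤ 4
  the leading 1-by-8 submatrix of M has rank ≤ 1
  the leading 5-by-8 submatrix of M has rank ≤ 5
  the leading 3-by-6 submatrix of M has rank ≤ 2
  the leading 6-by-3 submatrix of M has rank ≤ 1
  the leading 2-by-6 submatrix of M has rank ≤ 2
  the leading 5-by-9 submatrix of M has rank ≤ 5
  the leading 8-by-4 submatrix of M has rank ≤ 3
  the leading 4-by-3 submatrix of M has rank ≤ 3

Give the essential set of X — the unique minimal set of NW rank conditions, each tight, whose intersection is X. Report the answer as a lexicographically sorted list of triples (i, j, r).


Recovering R(i,j) via the rank-extension bound from the 27 conditions:

  row 1: 0, 0, 0, 0, 1, 1, 1, 1, 1
  row 2: 0, 0, 1, 1, 2, 2, 2, 2, 2
  row 3: 0, 0, 1, 1, 2, 2, 3, 3, 3
  row 4: 0, 0, 1, 1, 2, 3, 4, 4, 4
  row 5: 0, 0, 1, 1, 2, 3, 4, 5, 5
  row 6: 0, 0, 1, 2, 3, 4, 5, 6, 6
  row 7: 0, 0, 1, 2, 3, 4, 5, 6, 7
  row 8: 1, 1, 2, 3, 4, 5, 6, 7, 8
  row 9: 1, 2, 3, 4, 5, 6, 7, 8, 9

second differences of R give the permutation w = (5, 3, 7, 6, 8, 4, 9, 1, 2).

D(w) has 20 cells with 4 SE-corners; essential set:

[(1, 4, 0), (3, 6, 2), (5, 4, 1), (7, 2, 0)]


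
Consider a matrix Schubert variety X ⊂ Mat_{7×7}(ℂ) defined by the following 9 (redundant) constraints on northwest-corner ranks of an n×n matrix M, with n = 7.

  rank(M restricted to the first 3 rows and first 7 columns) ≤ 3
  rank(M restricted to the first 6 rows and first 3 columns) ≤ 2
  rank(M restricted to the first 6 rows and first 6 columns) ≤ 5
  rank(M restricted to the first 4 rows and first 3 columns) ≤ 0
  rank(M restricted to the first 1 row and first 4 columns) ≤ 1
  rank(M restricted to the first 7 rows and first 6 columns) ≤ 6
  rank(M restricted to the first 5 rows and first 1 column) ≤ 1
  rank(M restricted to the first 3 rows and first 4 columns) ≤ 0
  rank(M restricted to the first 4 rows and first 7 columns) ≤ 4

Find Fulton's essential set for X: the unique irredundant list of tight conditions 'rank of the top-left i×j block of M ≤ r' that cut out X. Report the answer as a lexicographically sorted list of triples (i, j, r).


Recovering R(i,j) via the rank-extension bound from the 9 conditions:

  i=1: 0, 0, 0, 0, 1, 1, 1
  i=2: 0, 0, 0, 0, 1, 2, 2
  i=3: 0, 0, 0, 0, 1, 2, 3
  i=4: 0, 0, 0, 1, 2, 3, 4
  i=5: 1, 1, 1, 2, 3, 4, 5
  i=6: 1, 2, 2, 3, 4, 5, 6
  i=7: 1, 2, 3, 4, 5, 6, 7

so w = (5, 6, 7, 4, 1, 2, 3).

|D(w)|=15, |Ess(w)|=2:

[(3, 4, 0), (4, 3, 0)]


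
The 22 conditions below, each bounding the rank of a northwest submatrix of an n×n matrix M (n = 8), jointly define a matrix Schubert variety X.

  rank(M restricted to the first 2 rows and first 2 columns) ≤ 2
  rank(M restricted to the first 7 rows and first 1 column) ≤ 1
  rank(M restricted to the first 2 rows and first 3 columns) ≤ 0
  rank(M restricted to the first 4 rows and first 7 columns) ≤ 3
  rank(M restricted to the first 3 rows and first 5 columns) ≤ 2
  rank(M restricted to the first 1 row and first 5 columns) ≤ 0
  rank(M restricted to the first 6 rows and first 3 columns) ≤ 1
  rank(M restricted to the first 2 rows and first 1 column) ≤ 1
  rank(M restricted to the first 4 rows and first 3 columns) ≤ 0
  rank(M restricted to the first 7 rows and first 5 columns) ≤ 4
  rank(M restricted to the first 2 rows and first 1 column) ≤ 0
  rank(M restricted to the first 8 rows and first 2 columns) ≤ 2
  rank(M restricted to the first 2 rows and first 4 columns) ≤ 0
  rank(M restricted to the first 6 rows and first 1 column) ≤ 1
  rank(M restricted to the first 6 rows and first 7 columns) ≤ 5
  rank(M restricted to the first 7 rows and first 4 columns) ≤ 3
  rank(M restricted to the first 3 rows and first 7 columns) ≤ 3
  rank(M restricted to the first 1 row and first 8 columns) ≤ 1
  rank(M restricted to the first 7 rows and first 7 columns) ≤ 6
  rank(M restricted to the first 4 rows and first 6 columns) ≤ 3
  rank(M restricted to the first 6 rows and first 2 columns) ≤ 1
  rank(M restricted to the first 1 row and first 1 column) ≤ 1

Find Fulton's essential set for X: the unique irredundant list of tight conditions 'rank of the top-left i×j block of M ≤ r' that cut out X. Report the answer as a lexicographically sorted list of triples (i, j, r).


The tightest implied rank at each (i,j), from the 22 conditions:

  0 | 0 | 0 | 0 | 0 | 1 | 1 | 1
  0 | 0 | 0 | 0 | 1 | 2 | 2 | 2
  0 | 0 | 0 | 1 | 2 | 3 | 3 | 3
  0 | 0 | 0 | 1 | 2 | 3 | 3 | 4
  1 | 1 | 1 | 2 | 3 | 4 | 4 | 5
  1 | 1 | 1 | 2 | 3 | 4 | 5 | 6
  1 | 2 | 2 | 3 | 4 | 5 | 6 | 7
  1 | 2 | 3 | 4 | 5 | 6 | 7 | 8

so w = (6, 5, 4, 8, 1, 7, 2, 3).

ℓ(w)=18; the 5 essential cells (i,j,r):

[(1, 5, 0), (2, 4, 0), (4, 3, 0), (4, 7, 3), (6, 3, 1)]


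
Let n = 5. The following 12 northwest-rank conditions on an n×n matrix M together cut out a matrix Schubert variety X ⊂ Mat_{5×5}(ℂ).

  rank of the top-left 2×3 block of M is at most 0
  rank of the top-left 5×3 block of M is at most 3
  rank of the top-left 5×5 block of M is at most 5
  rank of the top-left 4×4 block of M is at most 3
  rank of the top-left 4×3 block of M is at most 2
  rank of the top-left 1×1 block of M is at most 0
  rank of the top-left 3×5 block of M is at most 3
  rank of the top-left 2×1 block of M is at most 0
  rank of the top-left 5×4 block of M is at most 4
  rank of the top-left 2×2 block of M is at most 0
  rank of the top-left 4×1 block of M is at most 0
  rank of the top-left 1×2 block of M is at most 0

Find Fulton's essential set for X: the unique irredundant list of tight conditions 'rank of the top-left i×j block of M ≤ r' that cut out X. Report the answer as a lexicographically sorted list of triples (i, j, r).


Propagating the 12 rank bounds to every northwest block:

  0, 0, 0, 1, 1
  0, 0, 0, 1, 2
  0, 1, 1, 2, 3
  0, 1, 2, 3, 4
  1, 2, 3, 4, 5

the unique w with this rank table is (4, 5, 2, 3, 1).

2 SE-corners of the 8-cell Rothe diagram give Ess(w):

[(2, 3, 0), (4, 1, 0)]


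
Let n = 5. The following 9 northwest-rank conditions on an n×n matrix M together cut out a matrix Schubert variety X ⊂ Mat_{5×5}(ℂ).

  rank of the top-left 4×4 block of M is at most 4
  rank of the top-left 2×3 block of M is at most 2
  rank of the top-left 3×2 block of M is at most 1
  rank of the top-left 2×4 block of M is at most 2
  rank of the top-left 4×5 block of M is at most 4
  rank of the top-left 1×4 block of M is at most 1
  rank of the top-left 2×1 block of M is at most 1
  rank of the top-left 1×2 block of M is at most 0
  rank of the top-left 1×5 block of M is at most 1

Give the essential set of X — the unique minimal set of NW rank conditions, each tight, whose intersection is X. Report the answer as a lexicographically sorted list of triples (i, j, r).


Computing R[i][j] = min implied NW-rank bound (n=5, 9 conditions):

  row 1: 0  0  1  1  1
  row 2: 1  1  2  2  2
  row 3: 1  1  2  3  3
  row 4: 1  2  3  4  4
  row 5: 1  2  3  4  5

hence w(1..5) = (3, 1, 4, 2, 5).

Rothe diagram D(w) (3 cells), 2 SE-corners (essential conditions):

[(1, 2, 0), (3, 2, 1)]


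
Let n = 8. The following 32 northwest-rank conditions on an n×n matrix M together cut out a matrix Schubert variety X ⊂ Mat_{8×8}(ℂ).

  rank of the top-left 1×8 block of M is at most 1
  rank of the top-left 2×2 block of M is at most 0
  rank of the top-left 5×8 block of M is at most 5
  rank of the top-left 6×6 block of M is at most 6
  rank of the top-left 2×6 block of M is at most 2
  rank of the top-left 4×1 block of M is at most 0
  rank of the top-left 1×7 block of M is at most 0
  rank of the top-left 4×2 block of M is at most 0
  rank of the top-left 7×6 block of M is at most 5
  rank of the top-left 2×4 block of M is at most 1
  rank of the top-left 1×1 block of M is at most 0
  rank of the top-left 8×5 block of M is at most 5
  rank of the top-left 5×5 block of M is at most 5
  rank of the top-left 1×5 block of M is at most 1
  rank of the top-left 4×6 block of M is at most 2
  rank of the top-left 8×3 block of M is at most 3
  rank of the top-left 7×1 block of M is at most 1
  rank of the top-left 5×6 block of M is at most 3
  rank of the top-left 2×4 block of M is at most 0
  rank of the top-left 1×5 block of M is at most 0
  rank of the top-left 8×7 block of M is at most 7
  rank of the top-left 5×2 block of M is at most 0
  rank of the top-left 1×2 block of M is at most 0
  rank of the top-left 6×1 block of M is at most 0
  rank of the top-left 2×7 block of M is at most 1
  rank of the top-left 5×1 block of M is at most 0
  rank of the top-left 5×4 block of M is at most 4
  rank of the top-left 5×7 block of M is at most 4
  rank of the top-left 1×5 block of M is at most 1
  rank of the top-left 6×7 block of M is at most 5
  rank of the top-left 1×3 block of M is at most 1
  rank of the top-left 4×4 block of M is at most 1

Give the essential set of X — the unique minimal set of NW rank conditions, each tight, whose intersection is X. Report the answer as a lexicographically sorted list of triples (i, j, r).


Reconstructing r_w from the 32 given conditions:

  R[1]: 0, 0, 0, 0, 0, 0, 0, 1
  R[2]: 0, 0, 0, 0, 1, 1, 1, 2
  R[3]: 0, 0, 1, 1, 2, 2, 2, 3
  R[4]: 0, 0, 1, 1, 2, 2, 3, 4
  R[5]: 0, 0, 1, 2, 3, 3, 4, 5
  R[6]: 0, 1, 2, 3, 4, 4, 5, 6
  R[7]: 1, 2, 3, 4, 5, 5, 6, 7
  R[8]: 1, 2, 3, 4, 5, 6, 7, 8

second differences of R give the permutation w = (8, 5, 3, 7, 4, 2, 1, 6).

Fulton essential set (6 of the 20 Rothe cells):

[(1, 7, 0), (2, 4, 0), (4, 4, 1), (4, 6, 2), (5, 2, 0), (6, 1, 0)]


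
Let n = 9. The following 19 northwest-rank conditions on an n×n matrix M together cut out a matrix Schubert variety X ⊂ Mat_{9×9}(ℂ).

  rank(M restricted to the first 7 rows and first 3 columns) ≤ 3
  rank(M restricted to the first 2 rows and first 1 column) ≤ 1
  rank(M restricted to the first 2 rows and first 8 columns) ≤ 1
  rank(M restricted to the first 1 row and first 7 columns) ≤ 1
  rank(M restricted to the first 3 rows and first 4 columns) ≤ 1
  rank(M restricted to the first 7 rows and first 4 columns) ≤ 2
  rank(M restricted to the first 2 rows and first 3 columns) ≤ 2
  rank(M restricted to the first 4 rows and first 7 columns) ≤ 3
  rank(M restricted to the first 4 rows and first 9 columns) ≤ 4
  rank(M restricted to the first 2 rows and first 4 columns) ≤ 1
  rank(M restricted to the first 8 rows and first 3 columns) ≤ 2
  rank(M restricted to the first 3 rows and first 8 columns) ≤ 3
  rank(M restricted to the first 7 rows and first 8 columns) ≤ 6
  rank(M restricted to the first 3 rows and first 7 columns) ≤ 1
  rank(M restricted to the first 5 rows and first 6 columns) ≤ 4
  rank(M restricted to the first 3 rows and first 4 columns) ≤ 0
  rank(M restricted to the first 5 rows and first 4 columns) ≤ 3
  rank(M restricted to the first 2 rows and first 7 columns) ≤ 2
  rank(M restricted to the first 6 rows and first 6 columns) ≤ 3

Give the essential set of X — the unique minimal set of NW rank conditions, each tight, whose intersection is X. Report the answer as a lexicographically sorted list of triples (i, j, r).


Reconstructing r_w from the 19 given conditions:

  row 1: 0 | 0 | 0 | 0 | 1 | 1 | 1 | 1 | 1
  row 2: 0 | 0 | 0 | 0 | 1 | 1 | 1 | 1 | 2
  row 3: 0 | 0 | 0 | 0 | 1 | 1 | 1 | 2 | 3
  row 4: 1 | 1 | 1 | 1 | 2 | 2 | 2 | 3 | 4
  row 5: 1 | 2 | 2 | 2 | 3 | 3 | 3 | 4 | 5
  row 6: 1 | 2 | 2 | 2 | 3 | 3 | 4 | 5 | 6
  row 7: 1 | 2 | 2 | 2 | 3 | 4 | 5 | 6 | 7
  row 8: 1 | 2 | 2 | 3 | 4 | 5 | 6 | 7 | 8
  row 9: 1 | 2 | 3 | 4 | 5 | 6 | 7 | 8 | 9

hence w(1..9) = (5, 9, 8, 1, 2, 7, 6, 4, 3).

Rothe diagram D(w) (23 cells), 6 SE-corners (essential conditions):

[(2, 8, 1), (3, 4, 0), (3, 7, 1), (6, 6, 3), (7, 4, 2), (8, 3, 2)]


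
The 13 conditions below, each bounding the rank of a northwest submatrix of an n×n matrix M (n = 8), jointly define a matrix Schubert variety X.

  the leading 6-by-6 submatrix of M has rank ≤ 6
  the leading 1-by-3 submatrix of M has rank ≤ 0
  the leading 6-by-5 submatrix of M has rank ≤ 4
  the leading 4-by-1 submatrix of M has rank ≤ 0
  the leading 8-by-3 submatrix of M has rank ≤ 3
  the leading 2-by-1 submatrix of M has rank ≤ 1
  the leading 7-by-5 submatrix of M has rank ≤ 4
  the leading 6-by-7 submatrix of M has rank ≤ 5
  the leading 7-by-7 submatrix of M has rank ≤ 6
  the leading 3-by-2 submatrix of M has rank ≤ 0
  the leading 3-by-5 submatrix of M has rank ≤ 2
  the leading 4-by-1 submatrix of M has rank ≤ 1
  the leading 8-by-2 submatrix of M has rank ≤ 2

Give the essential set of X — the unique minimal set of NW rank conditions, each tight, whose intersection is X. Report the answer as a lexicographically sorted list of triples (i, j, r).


The tightest implied rank at each (i,j), from the 13 conditions:

  row 1: 0 0 0 1 1 1 1 1
  row 2: 0 0 1 2 2 2 2 2
  row 3: 0 0 1 2 2 3 3 3
  row 4: 0 1 2 3 3 4 4 4
  row 5: 1 2 3 4 4 5 5 5
  row 6: 1 2 3 4 4 5 5 6
  row 7: 1 2 3 4 4 5 6 7
  row 8: 1 2 3 4 5 6 7 8

so w = (4, 3, 6, 2, 1, 8, 7, 5).

|D(w)|=12, |Ess(w)|=6:

[(1, 3, 0), (3, 2, 0), (3, 5, 2), (4, 1, 0), (6, 7, 5), (7, 5, 4)]
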